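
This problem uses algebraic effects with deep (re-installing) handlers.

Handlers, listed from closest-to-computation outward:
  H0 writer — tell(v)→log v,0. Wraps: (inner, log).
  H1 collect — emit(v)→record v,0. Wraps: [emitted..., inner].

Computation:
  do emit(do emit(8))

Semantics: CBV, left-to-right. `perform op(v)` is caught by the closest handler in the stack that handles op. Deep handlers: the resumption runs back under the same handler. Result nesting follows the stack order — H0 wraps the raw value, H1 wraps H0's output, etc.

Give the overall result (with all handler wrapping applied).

Evaluation trace:
emit(8) @ H1 ⇒ out+=8
emit(0) @ H1 ⇒ out+=0
H0 returns (0, ())
H1 returns [8, 0, (0, ())]
= [8, 0, (0, ())]

Answer: [8, 0, (0, ())]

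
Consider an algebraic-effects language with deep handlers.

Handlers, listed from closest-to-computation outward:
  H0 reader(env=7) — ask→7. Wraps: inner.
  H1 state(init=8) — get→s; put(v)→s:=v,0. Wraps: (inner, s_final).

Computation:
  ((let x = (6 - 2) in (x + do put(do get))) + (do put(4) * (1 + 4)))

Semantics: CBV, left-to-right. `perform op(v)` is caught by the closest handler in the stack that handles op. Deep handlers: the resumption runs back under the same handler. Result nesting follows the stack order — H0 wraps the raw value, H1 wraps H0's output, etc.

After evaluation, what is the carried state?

Answer: 4

Step-by-step:
get @ H1 ⇒ 8
put(8) @ H1 ⇒ s:=8
put(4) @ H1 ⇒ s:=4
H0 returns 4
H1 returns (4, 4)
= (4, 4)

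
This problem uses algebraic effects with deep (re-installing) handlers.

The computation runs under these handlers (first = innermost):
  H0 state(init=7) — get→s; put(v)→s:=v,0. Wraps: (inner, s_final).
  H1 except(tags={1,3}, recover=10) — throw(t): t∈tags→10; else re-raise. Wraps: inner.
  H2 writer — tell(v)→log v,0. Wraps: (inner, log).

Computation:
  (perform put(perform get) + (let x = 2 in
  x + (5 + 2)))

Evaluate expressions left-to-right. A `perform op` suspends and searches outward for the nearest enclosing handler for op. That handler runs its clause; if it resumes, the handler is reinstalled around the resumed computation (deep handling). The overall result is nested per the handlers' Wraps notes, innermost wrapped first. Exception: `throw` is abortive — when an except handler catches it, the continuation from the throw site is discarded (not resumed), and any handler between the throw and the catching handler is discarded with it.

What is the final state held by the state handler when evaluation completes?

Step-by-step:
get @ H0 ⇒ 7
put(7) @ H0 ⇒ s:=7
H0 returns (9, 7)
H1 returns (9, 7)
H2 returns ((9, 7), ())
= ((9, 7), ())

Answer: 7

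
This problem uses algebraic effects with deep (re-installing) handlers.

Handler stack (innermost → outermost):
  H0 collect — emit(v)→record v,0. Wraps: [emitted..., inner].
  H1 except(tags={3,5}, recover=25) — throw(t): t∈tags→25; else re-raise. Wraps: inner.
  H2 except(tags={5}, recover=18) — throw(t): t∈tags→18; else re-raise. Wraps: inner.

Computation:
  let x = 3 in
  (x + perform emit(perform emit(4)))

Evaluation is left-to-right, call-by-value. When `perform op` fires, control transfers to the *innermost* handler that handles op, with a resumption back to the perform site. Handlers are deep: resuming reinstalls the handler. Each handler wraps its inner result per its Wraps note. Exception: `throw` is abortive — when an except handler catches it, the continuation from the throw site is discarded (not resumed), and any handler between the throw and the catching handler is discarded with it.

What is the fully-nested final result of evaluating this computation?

Answer: [4, 0, 3]

Working:
emit(4) @ H0 ⇒ out+=4
emit(0) @ H0 ⇒ out+=0
H0 returns [4, 0, 3]
H1 returns [4, 0, 3]
H2 returns [4, 0, 3]
= [4, 0, 3]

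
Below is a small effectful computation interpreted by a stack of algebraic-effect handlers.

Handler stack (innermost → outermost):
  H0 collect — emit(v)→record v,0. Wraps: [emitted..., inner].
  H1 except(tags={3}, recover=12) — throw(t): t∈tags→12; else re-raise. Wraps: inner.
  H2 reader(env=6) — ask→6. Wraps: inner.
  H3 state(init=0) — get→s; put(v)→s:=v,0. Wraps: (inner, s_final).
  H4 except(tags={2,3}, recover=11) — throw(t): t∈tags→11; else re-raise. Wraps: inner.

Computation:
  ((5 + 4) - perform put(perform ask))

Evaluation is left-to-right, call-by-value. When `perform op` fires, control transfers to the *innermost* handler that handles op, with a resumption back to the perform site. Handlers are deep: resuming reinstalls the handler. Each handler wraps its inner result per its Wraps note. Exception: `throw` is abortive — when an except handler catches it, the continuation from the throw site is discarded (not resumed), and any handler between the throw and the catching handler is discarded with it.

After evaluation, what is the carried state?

Answer: 6

Step-by-step:
ask @ H2 ⇒ 6
put(6) @ H3 ⇒ s:=6
H0 returns [9]
H1 returns [9]
H2 returns [9]
H3 returns ([9], 6)
H4 returns ([9], 6)
= ([9], 6)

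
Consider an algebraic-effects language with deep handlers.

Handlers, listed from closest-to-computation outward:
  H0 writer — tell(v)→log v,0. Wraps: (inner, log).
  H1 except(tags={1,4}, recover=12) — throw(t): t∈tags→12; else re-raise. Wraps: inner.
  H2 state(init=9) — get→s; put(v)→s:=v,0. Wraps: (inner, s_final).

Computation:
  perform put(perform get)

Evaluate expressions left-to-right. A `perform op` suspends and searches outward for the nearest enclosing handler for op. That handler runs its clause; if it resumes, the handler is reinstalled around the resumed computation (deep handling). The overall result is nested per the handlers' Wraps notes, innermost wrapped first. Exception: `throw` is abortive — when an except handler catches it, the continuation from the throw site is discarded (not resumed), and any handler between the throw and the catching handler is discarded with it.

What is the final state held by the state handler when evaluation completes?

Answer: 9

Evaluation trace:
get @ H2 ⇒ 9
put(9) @ H2 ⇒ s:=9
H0 returns (0, ())
H1 returns (0, ())
H2 returns ((0, ()), 9)
= ((0, ()), 9)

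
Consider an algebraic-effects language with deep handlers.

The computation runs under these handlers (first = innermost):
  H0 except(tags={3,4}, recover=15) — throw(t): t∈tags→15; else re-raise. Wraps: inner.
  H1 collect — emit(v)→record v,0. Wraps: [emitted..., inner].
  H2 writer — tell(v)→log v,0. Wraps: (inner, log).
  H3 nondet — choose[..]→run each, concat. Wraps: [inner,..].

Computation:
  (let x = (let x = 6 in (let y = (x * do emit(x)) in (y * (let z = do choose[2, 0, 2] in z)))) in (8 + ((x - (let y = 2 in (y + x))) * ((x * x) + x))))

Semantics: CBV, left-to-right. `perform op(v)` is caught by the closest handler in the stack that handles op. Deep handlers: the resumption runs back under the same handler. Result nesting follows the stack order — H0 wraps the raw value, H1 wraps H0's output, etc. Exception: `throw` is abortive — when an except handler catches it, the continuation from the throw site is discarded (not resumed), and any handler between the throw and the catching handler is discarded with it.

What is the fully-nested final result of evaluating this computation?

Answer: [([6, 8], ()), ([6, 8], ()), ([6, 8], ())]

Step-by-step:
emit(6) @ H1 ⇒ out+=6
choose[2, 0, 2] @ H3
  branch[0] choose=2:
    H0 returns 8
    H1 returns [6, 8]
    H2 returns ([6, 8], ())
    H3 returns [([6, 8], ())]
  branch[1] choose=0:
    H0 returns 8
    H1 returns [6, 8]
    H2 returns ([6, 8], ())
    H3 returns [([6, 8], ())]
  branch[2] choose=2:
    H0 returns 8
    H1 returns [6, 8]
    H2 returns ([6, 8], ())
    H3 returns [([6, 8], ())]
= [([6, 8], ()), ([6, 8], ()), ([6, 8], ())]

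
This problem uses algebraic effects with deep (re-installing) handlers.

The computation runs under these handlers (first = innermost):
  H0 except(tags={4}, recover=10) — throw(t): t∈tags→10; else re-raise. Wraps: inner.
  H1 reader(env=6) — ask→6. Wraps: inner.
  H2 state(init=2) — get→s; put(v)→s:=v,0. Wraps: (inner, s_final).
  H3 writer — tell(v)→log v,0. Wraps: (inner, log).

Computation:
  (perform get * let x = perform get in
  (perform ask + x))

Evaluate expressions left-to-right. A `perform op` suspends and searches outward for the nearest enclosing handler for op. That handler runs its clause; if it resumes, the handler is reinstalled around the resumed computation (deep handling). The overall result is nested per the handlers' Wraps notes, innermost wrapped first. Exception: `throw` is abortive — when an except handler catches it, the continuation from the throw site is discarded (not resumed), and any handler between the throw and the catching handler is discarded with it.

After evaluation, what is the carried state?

Answer: 2

Evaluation trace:
get @ H2 ⇒ 2
get @ H2 ⇒ 2
ask @ H1 ⇒ 6
H0 returns 16
H1 returns 16
H2 returns (16, 2)
H3 returns ((16, 2), ())
= ((16, 2), ())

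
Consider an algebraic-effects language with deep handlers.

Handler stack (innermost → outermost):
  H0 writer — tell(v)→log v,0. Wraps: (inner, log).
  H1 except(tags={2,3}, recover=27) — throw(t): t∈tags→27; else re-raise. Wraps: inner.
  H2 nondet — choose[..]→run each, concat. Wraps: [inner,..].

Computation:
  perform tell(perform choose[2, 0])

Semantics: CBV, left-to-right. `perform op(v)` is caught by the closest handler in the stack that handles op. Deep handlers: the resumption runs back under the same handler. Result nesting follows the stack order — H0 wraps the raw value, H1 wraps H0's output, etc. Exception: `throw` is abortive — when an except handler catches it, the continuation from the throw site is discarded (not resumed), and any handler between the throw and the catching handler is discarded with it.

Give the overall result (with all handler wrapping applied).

Working:
choose[2, 0] @ H2
  branch[0] choose=2:
    tell(2) @ H0 ⇒ log+=2
    H0 returns (0, (2))
    H1 returns (0, (2))
    H2 returns [(0, (2))]
  branch[1] choose=0:
    tell(0) @ H0 ⇒ log+=0
    H0 returns (0, (0))
    H1 returns (0, (0))
    H2 returns [(0, (0))]
= [(0, (2)), (0, (0))]

Answer: [(0, (2)), (0, (0))]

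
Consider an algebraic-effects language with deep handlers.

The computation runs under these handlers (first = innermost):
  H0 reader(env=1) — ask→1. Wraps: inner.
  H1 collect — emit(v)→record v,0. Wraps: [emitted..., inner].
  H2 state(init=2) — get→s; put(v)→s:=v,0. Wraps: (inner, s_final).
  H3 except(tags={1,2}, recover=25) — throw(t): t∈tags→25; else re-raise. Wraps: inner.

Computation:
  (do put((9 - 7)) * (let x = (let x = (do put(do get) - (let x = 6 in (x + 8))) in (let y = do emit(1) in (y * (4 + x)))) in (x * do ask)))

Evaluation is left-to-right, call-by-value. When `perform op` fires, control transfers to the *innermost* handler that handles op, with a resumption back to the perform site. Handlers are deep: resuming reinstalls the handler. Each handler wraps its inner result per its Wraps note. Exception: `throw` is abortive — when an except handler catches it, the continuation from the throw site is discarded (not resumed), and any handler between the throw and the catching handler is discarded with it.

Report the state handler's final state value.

Answer: 2

Working:
put(2) @ H2 ⇒ s:=2
get @ H2 ⇒ 2
put(2) @ H2 ⇒ s:=2
emit(1) @ H1 ⇒ out+=1
ask @ H0 ⇒ 1
H0 returns 0
H1 returns [1, 0]
H2 returns ([1, 0], 2)
H3 returns ([1, 0], 2)
= ([1, 0], 2)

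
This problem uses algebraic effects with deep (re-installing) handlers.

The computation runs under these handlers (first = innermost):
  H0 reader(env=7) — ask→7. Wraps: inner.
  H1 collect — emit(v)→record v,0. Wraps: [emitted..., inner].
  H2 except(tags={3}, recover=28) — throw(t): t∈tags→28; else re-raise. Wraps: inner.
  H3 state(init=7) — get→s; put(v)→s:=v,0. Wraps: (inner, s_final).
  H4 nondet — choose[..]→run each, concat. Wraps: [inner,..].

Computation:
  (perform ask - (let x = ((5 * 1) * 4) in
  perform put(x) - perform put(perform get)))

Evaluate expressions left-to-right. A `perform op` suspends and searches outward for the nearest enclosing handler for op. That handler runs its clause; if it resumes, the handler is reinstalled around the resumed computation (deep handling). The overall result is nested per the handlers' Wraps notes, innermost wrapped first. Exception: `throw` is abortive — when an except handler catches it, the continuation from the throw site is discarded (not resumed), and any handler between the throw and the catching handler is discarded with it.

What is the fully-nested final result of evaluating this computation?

Answer: [([7], 20)]

Working:
ask @ H0 ⇒ 7
put(20) @ H3 ⇒ s:=20
get @ H3 ⇒ 20
put(20) @ H3 ⇒ s:=20
H0 returns 7
H1 returns [7]
H2 returns [7]
H3 returns ([7], 20)
H4 returns [([7], 20)]
= [([7], 20)]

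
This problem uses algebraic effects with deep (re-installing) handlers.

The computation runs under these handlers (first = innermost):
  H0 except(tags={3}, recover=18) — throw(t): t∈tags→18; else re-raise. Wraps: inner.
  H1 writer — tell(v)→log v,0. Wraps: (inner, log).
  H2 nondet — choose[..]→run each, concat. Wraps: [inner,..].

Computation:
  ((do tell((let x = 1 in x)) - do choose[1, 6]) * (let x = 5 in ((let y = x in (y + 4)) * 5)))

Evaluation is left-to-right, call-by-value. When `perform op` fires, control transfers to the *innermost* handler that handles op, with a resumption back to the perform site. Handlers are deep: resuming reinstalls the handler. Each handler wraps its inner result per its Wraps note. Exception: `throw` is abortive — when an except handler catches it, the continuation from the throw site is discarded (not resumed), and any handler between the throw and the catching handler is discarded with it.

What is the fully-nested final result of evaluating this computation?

Working:
tell(1) @ H1 ⇒ log+=1
choose[1, 6] @ H2
  branch[0] choose=1:
    H0 returns -45
    H1 returns (-45, (1))
    H2 returns [(-45, (1))]
  branch[1] choose=6:
    H0 returns -270
    H1 returns (-270, (1))
    H2 returns [(-270, (1))]
= [(-45, (1)), (-270, (1))]

Answer: [(-45, (1)), (-270, (1))]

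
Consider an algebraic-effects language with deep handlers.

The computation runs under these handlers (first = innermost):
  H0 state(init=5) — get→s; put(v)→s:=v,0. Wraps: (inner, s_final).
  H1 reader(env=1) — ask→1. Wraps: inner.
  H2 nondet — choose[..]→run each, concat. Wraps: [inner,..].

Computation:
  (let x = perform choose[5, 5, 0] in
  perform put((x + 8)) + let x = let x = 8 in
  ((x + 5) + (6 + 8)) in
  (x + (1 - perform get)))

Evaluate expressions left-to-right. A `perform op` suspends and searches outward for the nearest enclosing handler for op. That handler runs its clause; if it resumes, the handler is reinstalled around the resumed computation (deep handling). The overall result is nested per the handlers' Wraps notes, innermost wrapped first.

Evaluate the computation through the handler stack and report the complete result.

Answer: [(15, 13), (15, 13), (20, 8)]

Step-by-step:
choose[5, 5, 0] @ H2
  branch[0] choose=5:
    put(13) @ H0 ⇒ s:=13
    get @ H0 ⇒ 13
    H0 returns (15, 13)
    H1 returns (15, 13)
    H2 returns [(15, 13)]
  branch[1] choose=5:
    put(13) @ H0 ⇒ s:=13
    get @ H0 ⇒ 13
    H0 returns (15, 13)
    H1 returns (15, 13)
    H2 returns [(15, 13)]
  branch[2] choose=0:
    put(8) @ H0 ⇒ s:=8
    get @ H0 ⇒ 8
    H0 returns (20, 8)
    H1 returns (20, 8)
    H2 returns [(20, 8)]
= [(15, 13), (15, 13), (20, 8)]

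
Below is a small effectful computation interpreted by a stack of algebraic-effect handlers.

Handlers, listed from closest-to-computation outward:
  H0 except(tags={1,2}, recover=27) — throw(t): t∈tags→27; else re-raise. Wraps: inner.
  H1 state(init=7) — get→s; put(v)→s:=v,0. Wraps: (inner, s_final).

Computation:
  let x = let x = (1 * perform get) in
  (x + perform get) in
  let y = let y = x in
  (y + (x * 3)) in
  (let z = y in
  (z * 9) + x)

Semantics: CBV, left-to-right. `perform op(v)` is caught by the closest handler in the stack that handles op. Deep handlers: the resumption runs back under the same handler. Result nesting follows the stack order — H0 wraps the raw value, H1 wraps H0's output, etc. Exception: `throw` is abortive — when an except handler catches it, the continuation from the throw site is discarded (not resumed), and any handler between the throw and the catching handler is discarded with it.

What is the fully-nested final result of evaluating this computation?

Answer: (518, 7)

Working:
get @ H1 ⇒ 7
get @ H1 ⇒ 7
H0 returns 518
H1 returns (518, 7)
= (518, 7)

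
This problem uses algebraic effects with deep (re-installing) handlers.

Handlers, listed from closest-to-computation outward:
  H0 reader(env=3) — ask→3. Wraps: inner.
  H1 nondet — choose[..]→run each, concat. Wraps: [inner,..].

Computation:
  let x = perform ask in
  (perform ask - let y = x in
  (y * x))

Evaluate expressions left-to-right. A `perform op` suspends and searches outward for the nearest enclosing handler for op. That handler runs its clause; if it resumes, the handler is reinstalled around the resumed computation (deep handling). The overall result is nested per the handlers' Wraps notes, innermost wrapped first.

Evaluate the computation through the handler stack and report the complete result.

Step-by-step:
ask @ H0 ⇒ 3
ask @ H0 ⇒ 3
H0 returns -6
H1 returns [-6]
= [-6]

Answer: [-6]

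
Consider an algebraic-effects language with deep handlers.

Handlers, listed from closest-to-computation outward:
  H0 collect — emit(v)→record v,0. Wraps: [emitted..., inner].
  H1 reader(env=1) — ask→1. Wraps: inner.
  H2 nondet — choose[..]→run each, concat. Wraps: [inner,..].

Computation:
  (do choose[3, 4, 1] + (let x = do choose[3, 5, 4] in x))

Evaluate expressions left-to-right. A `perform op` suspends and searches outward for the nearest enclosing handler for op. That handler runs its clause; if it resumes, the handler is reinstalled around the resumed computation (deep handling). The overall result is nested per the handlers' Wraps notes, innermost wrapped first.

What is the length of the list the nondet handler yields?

Answer: 9

Step-by-step:
choose[3, 4, 1] @ H2
  branch[0] choose=3:
    choose[3, 5, 4] @ H2
      branch[0] choose=3:
        H0 returns [6]
        H1 returns [6]
        H2 returns [[6]]
      branch[1] choose=5:
        H0 returns [8]
        H1 returns [8]
        H2 returns [[8]]
      branch[2] choose=4:
        H0 returns [7]
        H1 returns [7]
        H2 returns [[7]]
  branch[1] choose=4:
    choose[3, 5, 4] @ H2
      branch[0] choose=3:
        H0 returns [7]
        H1 returns [7]
        H2 returns [[7]]
      branch[1] choose=5:
        H0 returns [9]
        H1 returns [9]
        H2 returns [[9]]
      branch[2] choose=4:
        H0 returns [8]
        H1 returns [8]
        H2 returns [[8]]
  branch[2] choose=1:
    choose[3, 5, 4] @ H2
      branch[0] choose=3:
        H0 returns [4]
        H1 returns [4]
        H2 returns [[4]]
      branch[1] choose=5:
        H0 returns [6]
        H1 returns [6]
        H2 returns [[6]]
      branch[2] choose=4:
        H0 returns [5]
        H1 returns [5]
        H2 returns [[5]]
= [[6], [8], [7], [7], [9], [8], [4], [6], [5]]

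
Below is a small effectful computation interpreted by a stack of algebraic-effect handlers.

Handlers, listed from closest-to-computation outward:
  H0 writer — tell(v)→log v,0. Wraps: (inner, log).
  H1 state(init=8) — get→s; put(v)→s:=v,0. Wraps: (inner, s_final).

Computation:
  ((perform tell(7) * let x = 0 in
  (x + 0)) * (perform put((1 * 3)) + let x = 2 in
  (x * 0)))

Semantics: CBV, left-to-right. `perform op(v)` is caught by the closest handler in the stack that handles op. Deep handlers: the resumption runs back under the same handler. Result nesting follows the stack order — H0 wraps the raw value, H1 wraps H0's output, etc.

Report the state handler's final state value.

Answer: 3

Evaluation trace:
tell(7) @ H0 ⇒ log+=7
put(3) @ H1 ⇒ s:=3
H0 returns (0, (7))
H1 returns ((0, (7)), 3)
= ((0, (7)), 3)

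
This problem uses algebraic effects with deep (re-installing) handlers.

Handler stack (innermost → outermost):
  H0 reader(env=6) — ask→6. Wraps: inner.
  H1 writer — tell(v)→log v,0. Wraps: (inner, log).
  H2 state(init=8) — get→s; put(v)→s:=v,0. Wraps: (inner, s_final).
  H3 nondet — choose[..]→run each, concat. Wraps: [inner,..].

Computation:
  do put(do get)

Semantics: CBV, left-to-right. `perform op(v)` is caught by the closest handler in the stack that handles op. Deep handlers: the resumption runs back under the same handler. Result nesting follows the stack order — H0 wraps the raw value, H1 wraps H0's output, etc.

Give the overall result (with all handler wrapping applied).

Answer: [((0, ()), 8)]

Evaluation trace:
get @ H2 ⇒ 8
put(8) @ H2 ⇒ s:=8
H0 returns 0
H1 returns (0, ())
H2 returns ((0, ()), 8)
H3 returns [((0, ()), 8)]
= [((0, ()), 8)]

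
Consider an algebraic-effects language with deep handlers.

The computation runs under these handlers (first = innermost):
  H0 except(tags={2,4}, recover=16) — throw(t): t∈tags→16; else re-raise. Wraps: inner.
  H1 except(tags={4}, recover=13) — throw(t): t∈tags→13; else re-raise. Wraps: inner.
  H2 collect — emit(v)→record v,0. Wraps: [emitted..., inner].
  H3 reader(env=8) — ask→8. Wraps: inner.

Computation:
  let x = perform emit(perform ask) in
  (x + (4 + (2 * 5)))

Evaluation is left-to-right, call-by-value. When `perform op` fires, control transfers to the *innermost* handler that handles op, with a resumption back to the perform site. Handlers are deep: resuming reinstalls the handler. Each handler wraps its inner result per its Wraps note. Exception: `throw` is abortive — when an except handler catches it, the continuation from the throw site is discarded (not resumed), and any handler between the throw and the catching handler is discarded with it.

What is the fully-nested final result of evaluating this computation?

Answer: [8, 14]

Working:
ask @ H3 ⇒ 8
emit(8) @ H2 ⇒ out+=8
H0 returns 14
H1 returns 14
H2 returns [8, 14]
H3 returns [8, 14]
= [8, 14]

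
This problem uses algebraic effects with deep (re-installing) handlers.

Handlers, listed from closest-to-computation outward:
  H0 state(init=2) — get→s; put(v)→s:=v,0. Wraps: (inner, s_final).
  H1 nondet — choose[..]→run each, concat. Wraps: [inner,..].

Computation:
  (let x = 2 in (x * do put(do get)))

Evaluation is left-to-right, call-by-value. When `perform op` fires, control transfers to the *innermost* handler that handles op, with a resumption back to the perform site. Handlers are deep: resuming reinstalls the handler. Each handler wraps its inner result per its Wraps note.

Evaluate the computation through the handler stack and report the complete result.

Answer: [(0, 2)]

Evaluation trace:
get @ H0 ⇒ 2
put(2) @ H0 ⇒ s:=2
H0 returns (0, 2)
H1 returns [(0, 2)]
= [(0, 2)]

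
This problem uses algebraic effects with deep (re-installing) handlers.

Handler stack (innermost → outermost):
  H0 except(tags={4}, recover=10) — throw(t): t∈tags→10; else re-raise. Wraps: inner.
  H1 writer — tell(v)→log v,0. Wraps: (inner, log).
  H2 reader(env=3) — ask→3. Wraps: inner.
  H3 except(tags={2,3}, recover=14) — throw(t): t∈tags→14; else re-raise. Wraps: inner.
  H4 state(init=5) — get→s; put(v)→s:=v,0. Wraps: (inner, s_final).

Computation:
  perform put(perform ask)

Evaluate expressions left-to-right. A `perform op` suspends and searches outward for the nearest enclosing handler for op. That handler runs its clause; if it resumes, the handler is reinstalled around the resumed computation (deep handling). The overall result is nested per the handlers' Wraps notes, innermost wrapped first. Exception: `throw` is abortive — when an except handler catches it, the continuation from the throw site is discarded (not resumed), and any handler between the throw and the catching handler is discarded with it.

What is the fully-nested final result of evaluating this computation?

Answer: ((0, ()), 3)

Step-by-step:
ask @ H2 ⇒ 3
put(3) @ H4 ⇒ s:=3
H0 returns 0
H1 returns (0, ())
H2 returns (0, ())
H3 returns (0, ())
H4 returns ((0, ()), 3)
= ((0, ()), 3)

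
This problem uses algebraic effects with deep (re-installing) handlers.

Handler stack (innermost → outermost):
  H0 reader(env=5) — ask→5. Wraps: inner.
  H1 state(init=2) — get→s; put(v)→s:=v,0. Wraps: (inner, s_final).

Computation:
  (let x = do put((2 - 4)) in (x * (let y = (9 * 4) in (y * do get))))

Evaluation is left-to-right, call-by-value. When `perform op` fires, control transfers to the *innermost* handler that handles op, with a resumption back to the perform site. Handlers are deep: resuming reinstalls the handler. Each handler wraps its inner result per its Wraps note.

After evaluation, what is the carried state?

Answer: -2

Evaluation trace:
put(-2) @ H1 ⇒ s:=-2
get @ H1 ⇒ -2
H0 returns 0
H1 returns (0, -2)
= (0, -2)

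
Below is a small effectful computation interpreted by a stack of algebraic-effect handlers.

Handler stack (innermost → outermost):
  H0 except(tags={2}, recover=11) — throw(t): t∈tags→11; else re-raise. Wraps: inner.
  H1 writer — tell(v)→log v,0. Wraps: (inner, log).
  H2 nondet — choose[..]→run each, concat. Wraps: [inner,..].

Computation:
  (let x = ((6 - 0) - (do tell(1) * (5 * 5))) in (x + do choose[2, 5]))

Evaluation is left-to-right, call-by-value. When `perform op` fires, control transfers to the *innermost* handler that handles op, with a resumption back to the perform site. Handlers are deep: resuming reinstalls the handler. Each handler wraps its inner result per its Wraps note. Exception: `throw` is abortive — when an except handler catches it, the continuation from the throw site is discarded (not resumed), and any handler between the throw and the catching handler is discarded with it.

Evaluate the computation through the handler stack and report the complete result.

Answer: [(8, (1)), (11, (1))]

Evaluation trace:
tell(1) @ H1 ⇒ log+=1
choose[2, 5] @ H2
  branch[0] choose=2:
    H0 returns 8
    H1 returns (8, (1))
    H2 returns [(8, (1))]
  branch[1] choose=5:
    H0 returns 11
    H1 returns (11, (1))
    H2 returns [(11, (1))]
= [(8, (1)), (11, (1))]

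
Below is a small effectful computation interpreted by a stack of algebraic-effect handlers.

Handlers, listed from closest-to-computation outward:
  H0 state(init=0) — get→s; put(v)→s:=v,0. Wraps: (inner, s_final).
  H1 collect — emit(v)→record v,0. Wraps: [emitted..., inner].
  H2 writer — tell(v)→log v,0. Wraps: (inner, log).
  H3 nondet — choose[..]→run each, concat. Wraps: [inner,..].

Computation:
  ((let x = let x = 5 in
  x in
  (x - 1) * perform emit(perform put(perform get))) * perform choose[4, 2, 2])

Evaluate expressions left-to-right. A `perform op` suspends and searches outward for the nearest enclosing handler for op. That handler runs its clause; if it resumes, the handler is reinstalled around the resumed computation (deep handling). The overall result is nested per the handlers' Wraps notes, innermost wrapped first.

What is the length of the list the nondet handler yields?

Answer: 3

Working:
get @ H0 ⇒ 0
put(0) @ H0 ⇒ s:=0
emit(0) @ H1 ⇒ out+=0
choose[4, 2, 2] @ H3
  branch[0] choose=4:
    H0 returns (0, 0)
    H1 returns [0, (0, 0)]
    H2 returns ([0, (0, 0)], ())
    H3 returns [([0, (0, 0)], ())]
  branch[1] choose=2:
    H0 returns (0, 0)
    H1 returns [0, (0, 0)]
    H2 returns ([0, (0, 0)], ())
    H3 returns [([0, (0, 0)], ())]
  branch[2] choose=2:
    H0 returns (0, 0)
    H1 returns [0, (0, 0)]
    H2 returns ([0, (0, 0)], ())
    H3 returns [([0, (0, 0)], ())]
= [([0, (0, 0)], ()), ([0, (0, 0)], ()), ([0, (0, 0)], ())]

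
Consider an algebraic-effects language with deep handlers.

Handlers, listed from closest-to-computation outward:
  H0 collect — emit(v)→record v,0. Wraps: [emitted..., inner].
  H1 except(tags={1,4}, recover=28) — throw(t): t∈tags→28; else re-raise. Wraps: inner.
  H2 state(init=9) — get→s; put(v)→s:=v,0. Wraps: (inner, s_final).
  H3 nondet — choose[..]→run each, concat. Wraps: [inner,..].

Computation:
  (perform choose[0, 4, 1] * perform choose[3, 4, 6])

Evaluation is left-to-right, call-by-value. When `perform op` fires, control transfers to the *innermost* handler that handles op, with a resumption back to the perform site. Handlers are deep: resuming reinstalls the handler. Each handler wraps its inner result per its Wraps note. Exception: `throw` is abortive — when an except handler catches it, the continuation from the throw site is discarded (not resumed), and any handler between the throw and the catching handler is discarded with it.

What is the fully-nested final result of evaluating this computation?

Step-by-step:
choose[0, 4, 1] @ H3
  branch[0] choose=0:
    choose[3, 4, 6] @ H3
      branch[0] choose=3:
        H0 returns [0]
        H1 returns [0]
        H2 returns ([0], 9)
        H3 returns [([0], 9)]
      branch[1] choose=4:
        H0 returns [0]
        H1 returns [0]
        H2 returns ([0], 9)
        H3 returns [([0], 9)]
      branch[2] choose=6:
        H0 returns [0]
        H1 returns [0]
        H2 returns ([0], 9)
        H3 returns [([0], 9)]
  branch[1] choose=4:
    choose[3, 4, 6] @ H3
      branch[0] choose=3:
        H0 returns [12]
        H1 returns [12]
        H2 returns ([12], 9)
        H3 returns [([12], 9)]
      branch[1] choose=4:
        H0 returns [16]
        H1 returns [16]
        H2 returns ([16], 9)
        H3 returns [([16], 9)]
      branch[2] choose=6:
        H0 returns [24]
        H1 returns [24]
        H2 returns ([24], 9)
        H3 returns [([24], 9)]
  branch[2] choose=1:
    choose[3, 4, 6] @ H3
      branch[0] choose=3:
        H0 returns [3]
        H1 returns [3]
        H2 returns ([3], 9)
        H3 returns [([3], 9)]
      branch[1] choose=4:
        H0 returns [4]
        H1 returns [4]
        H2 returns ([4], 9)
        H3 returns [([4], 9)]
      branch[2] choose=6:
        H0 returns [6]
        H1 returns [6]
        H2 returns ([6], 9)
        H3 returns [([6], 9)]
= [([0], 9), ([0], 9), ([0], 9), ([12], 9), ([16], 9), ([24], 9), ([3], 9), ([4], 9), ([6], 9)]

Answer: [([0], 9), ([0], 9), ([0], 9), ([12], 9), ([16], 9), ([24], 9), ([3], 9), ([4], 9), ([6], 9)]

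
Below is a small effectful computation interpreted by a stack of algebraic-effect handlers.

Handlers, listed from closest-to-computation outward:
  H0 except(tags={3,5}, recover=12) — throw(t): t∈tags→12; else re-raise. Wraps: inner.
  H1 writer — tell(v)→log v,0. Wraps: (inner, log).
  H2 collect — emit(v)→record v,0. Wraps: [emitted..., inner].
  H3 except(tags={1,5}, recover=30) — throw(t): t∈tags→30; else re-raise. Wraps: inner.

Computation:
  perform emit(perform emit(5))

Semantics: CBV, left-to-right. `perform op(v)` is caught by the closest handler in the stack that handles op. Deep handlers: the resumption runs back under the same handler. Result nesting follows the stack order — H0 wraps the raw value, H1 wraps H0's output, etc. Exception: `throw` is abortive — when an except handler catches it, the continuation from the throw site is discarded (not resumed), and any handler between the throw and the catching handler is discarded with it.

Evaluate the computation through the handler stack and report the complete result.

Working:
emit(5) @ H2 ⇒ out+=5
emit(0) @ H2 ⇒ out+=0
H0 returns 0
H1 returns (0, ())
H2 returns [5, 0, (0, ())]
H3 returns [5, 0, (0, ())]
= [5, 0, (0, ())]

Answer: [5, 0, (0, ())]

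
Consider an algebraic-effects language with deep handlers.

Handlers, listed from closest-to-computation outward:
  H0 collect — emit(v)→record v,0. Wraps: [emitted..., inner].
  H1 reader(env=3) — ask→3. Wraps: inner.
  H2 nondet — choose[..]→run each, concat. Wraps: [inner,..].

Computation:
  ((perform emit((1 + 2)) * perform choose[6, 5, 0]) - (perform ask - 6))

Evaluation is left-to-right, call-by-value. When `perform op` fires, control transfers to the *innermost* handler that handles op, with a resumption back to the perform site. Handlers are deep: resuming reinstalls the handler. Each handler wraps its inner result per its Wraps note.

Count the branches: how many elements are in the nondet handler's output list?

Answer: 3

Evaluation trace:
emit(3) @ H0 ⇒ out+=3
choose[6, 5, 0] @ H2
  branch[0] choose=6:
    ask @ H1 ⇒ 3
    H0 returns [3, 3]
    H1 returns [3, 3]
    H2 returns [[3, 3]]
  branch[1] choose=5:
    ask @ H1 ⇒ 3
    H0 returns [3, 3]
    H1 returns [3, 3]
    H2 returns [[3, 3]]
  branch[2] choose=0:
    ask @ H1 ⇒ 3
    H0 returns [3, 3]
    H1 returns [3, 3]
    H2 returns [[3, 3]]
= [[3, 3], [3, 3], [3, 3]]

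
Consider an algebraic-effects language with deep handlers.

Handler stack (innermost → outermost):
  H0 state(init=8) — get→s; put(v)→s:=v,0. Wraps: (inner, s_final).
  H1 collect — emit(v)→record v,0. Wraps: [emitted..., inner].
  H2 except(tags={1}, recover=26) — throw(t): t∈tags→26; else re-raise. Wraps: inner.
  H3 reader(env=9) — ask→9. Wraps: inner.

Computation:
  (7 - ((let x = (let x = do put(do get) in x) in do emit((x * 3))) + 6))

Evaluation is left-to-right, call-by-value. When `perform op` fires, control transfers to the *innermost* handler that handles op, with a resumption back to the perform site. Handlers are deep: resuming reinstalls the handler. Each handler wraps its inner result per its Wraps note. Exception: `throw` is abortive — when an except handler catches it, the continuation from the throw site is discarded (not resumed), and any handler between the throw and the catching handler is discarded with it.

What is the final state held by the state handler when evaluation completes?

Step-by-step:
get @ H0 ⇒ 8
put(8) @ H0 ⇒ s:=8
emit(0) @ H1 ⇒ out+=0
H0 returns (1, 8)
H1 returns [0, (1, 8)]
H2 returns [0, (1, 8)]
H3 returns [0, (1, 8)]
= [0, (1, 8)]

Answer: 8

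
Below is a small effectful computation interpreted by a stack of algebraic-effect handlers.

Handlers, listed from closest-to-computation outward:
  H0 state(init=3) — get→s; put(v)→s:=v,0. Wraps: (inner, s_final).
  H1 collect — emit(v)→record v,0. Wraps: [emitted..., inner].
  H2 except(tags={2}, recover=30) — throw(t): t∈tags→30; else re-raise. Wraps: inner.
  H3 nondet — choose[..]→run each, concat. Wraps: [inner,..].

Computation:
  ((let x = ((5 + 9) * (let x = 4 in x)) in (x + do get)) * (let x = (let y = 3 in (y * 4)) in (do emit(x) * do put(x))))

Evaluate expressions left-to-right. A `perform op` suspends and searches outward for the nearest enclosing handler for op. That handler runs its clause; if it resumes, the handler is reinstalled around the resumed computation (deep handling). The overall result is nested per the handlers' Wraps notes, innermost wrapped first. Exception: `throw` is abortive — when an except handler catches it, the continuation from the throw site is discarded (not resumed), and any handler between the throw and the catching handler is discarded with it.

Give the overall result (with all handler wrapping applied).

Answer: [[12, (0, 12)]]

Step-by-step:
get @ H0 ⇒ 3
emit(12) @ H1 ⇒ out+=12
put(12) @ H0 ⇒ s:=12
H0 returns (0, 12)
H1 returns [12, (0, 12)]
H2 returns [12, (0, 12)]
H3 returns [[12, (0, 12)]]
= [[12, (0, 12)]]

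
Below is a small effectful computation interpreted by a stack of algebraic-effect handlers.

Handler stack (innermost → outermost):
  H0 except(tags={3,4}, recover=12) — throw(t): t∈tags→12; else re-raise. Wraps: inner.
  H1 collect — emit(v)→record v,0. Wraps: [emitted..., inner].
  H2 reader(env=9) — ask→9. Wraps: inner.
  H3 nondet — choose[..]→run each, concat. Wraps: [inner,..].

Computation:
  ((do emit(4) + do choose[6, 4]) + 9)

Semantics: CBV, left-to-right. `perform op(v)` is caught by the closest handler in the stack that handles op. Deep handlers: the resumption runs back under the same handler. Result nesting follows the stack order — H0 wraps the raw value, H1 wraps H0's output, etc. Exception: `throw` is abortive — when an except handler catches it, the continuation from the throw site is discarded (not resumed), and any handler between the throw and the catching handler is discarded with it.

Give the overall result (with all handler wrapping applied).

Working:
emit(4) @ H1 ⇒ out+=4
choose[6, 4] @ H3
  branch[0] choose=6:
    H0 returns 15
    H1 returns [4, 15]
    H2 returns [4, 15]
    H3 returns [[4, 15]]
  branch[1] choose=4:
    H0 returns 13
    H1 returns [4, 13]
    H2 returns [4, 13]
    H3 returns [[4, 13]]
= [[4, 15], [4, 13]]

Answer: [[4, 15], [4, 13]]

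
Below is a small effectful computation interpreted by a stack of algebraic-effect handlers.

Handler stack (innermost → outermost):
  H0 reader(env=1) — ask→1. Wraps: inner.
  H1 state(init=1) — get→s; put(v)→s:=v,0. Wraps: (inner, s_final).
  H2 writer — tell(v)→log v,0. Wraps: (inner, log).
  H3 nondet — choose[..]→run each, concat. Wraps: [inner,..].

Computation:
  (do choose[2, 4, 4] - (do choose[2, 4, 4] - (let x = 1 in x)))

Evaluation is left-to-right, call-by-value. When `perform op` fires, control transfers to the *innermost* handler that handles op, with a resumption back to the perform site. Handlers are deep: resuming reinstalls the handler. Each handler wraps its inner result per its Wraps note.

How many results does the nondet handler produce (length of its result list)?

Answer: 9

Working:
choose[2, 4, 4] @ H3
  branch[0] choose=2:
    choose[2, 4, 4] @ H3
      branch[0] choose=2:
        H0 returns 1
        H1 returns (1, 1)
        H2 returns ((1, 1), ())
        H3 returns [((1, 1), ())]
      branch[1] choose=4:
        H0 returns -1
        H1 returns (-1, 1)
        H2 returns ((-1, 1), ())
        H3 returns [((-1, 1), ())]
      branch[2] choose=4:
        H0 returns -1
        H1 returns (-1, 1)
        H2 returns ((-1, 1), ())
        H3 returns [((-1, 1), ())]
  branch[1] choose=4:
    choose[2, 4, 4] @ H3
      branch[0] choose=2:
        H0 returns 3
        H1 returns (3, 1)
        H2 returns ((3, 1), ())
        H3 returns [((3, 1), ())]
      branch[1] choose=4:
        H0 returns 1
        H1 returns (1, 1)
        H2 returns ((1, 1), ())
        H3 returns [((1, 1), ())]
      branch[2] choose=4:
        H0 returns 1
        H1 returns (1, 1)
        H2 returns ((1, 1), ())
        H3 returns [((1, 1), ())]
  branch[2] choose=4:
    choose[2, 4, 4] @ H3
      branch[0] choose=2:
        H0 returns 3
        H1 returns (3, 1)
        H2 returns ((3, 1), ())
        H3 returns [((3, 1), ())]
      branch[1] choose=4:
        H0 returns 1
        H1 returns (1, 1)
        H2 returns ((1, 1), ())
        H3 returns [((1, 1), ())]
      branch[2] choose=4:
        H0 returns 1
        H1 returns (1, 1)
        H2 returns ((1, 1), ())
        H3 returns [((1, 1), ())]
= [((1, 1), ()), ((-1, 1), ()), ((-1, 1), ()), ((3, 1), ()), ((1, 1), ()), ((1, 1), ()), ((3, 1), ()), ((1, 1), ()), ((1, 1), ())]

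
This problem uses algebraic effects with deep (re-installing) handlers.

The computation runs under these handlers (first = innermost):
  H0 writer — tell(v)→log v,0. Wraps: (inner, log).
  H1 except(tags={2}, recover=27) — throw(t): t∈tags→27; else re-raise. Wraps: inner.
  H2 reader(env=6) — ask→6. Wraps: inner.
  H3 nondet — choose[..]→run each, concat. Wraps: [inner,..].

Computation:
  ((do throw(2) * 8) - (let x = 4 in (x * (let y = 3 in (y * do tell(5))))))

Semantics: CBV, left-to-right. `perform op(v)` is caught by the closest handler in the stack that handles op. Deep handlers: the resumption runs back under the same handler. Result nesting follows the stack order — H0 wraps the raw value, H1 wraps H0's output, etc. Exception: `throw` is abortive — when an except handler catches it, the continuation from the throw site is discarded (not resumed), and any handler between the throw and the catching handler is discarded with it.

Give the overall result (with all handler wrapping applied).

Answer: [27]

Working:
throw(2) @ H1 caught ⇒ 27
H2 returns 27
H3 returns [27]
= [27]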